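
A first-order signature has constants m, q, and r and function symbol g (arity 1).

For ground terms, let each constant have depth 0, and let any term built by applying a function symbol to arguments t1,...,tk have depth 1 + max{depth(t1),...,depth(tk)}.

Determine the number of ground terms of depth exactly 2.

3

Count level by level. With function symbols g/1, the terms of depth ≤ k are the 3 constants together with each function applied to depth-≤(k−1) tuples, so N_k = 3 + N_{k-1}.
N_0 = 3
N_1 = 3 + 3 = 6
N_2 = 3 + 6 = 9
Terms of depth exactly 2: N_2 − N_1 = 9 − 6 = 3.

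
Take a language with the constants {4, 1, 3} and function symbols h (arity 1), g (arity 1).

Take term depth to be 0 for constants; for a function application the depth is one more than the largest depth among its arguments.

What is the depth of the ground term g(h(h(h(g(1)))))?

depth(g(1)) = 1 + depth(1) = 1 + 0 = 1
depth(h(g(1))) = 1 + depth(g(1)) = 1 + 1 = 2
depth(h(h(g(1)))) = 1 + depth(h(g(1))) = 1 + 2 = 3
depth(h(h(h(g(1))))) = 1 + depth(h(h(g(1)))) = 1 + 3 = 4
depth(g(h(h(h(g(1)))))) = 1 + depth(h(h(h(g(1))))) = 1 + 4 = 5

5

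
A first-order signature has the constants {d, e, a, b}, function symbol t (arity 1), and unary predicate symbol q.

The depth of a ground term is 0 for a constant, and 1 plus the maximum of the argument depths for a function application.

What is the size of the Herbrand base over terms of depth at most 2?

First count ground terms of depth ≤ 2.
Count level by level. With function symbols t/1, the terms of depth ≤ k are the 4 constants together with each function applied to depth-≤(k−1) tuples, so N_k = 4 + N_{k-1}.
N_0 = 4
N_1 = 4 + 4 = 8
N_2 = 4 + 8 = 12
Explicitly: d, e, a, b, t(d), t(e), t(a), t(b), t(t(d)), t(t(e)), t(t(a)), t(t(b)).
So |H| = 12.
A ground atom is a predicate applied to a tuple of terms from H, so the count is the sum over predicates of |H|^arity:
  q: 12
Total ground atoms: 12.

12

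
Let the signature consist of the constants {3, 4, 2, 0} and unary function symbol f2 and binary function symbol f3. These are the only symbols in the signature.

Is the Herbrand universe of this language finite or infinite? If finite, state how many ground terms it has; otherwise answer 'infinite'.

infinite

The signature has at least one function symbol (f2, arity 1) and at least one constant (3).
Iterating f2 gives infinitely many distinct ground terms: 3, f2(3), f2(f2(3)), ...
So the Herbrand universe is infinite.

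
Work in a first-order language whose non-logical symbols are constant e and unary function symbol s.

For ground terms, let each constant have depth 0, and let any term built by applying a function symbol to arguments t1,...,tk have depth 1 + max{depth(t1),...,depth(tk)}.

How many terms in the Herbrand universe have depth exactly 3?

Count level by level. With function symbols s/1, the terms of depth ≤ k are the 1 constant together with each function applied to depth-≤(k−1) tuples, so N_k = 1 + N_{k-1}.
N_0 = 1
N_1 = 1 + 1 = 2
N_2 = 1 + 2 = 3
N_3 = 1 + 3 = 4
Terms of depth exactly 3: N_3 − N_2 = 4 − 3 = 1.

1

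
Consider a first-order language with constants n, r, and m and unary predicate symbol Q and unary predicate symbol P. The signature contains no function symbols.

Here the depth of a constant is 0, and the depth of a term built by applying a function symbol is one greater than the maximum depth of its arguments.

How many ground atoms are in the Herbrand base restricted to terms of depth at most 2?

6

First count ground terms of depth ≤ 2.
With no function symbols every ground term is a constant, so there are exactly 3 ground terms at every depth bound.
N_0 = 3
N_1 = 3
N_2 = 3
Explicitly: n, r, m.
So |H| = 3.
A ground atom is a predicate applied to a tuple of terms from H, so the count is the sum over predicates of |H|^arity:
  Q: 3;  P: 3
Total ground atoms: 3 + 3 = 6.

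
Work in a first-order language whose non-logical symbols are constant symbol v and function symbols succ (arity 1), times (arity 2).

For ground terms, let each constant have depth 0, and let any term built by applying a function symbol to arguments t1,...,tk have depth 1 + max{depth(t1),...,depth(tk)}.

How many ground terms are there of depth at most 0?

Let N_k = |{terms of depth ≤ k}|. Then N_0 = 1 and N_k = 1 + N_{k-1} + N_{k-1}^2 for k ≥ 1 (one summand per function symbol, arity giving the exponent).
N_0 = 1
Explicitly: v.

1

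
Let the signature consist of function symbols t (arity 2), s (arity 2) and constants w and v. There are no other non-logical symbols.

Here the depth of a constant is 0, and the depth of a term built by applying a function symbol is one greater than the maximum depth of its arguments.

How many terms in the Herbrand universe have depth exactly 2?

Count level by level. With function symbols t/2, s/2, the terms of depth ≤ k are the 2 constants together with each function applied to depth-≤(k−1) tuples, so N_k = 2 + N_{k-1}^2 + N_{k-1}^2.
N_0 = 2
N_1 = 2 + 2^2 + 2^2 = 10
N_2 = 2 + 10^2 + 10^2 = 202
Terms of depth exactly 2: N_2 − N_1 = 202 − 10 = 192.

192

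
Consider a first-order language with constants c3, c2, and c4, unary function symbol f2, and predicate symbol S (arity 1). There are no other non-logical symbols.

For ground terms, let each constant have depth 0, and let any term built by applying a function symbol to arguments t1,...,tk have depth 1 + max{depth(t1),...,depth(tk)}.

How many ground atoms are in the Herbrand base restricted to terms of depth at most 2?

9

First count ground terms of depth ≤ 2.
Let N_k count ground terms of depth at most k. Each non-constant term of depth ≤ k is some function symbol applied to depth-≤(k−1) arguments, giving N_k = 3 + N_{k-1}.
N_0 = 3
N_1 = 3 + 3 = 6
N_2 = 3 + 6 = 9
Explicitly: c3, c2, c4, f2(c3), f2(c2), f2(c4), f2(f2(c3)), f2(f2(c2)), f2(f2(c4)).
So |H| = 9.
Each predicate of arity r yields |H|^r ground atoms (one per choice of an r-tuple from H):
  S: 9
Total ground atoms: 9.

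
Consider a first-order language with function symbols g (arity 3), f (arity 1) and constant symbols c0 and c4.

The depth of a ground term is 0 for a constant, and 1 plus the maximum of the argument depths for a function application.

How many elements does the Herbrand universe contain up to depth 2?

1742

Let N_k = |{terms of depth ≤ k}|. Then N_0 = 2 and N_k = 2 + N_{k-1}^3 + N_{k-1} for k ≥ 1 (one summand per function symbol, arity giving the exponent).
N_0 = 2
N_1 = 2 + 2^3 + 2 = 12
N_2 = 2 + 12^3 + 12 = 1742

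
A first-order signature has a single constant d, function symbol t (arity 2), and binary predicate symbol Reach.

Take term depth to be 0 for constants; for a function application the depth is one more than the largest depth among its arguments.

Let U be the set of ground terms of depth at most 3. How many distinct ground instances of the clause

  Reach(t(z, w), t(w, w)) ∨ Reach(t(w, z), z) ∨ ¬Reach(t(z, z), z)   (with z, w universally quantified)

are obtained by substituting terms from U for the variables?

676

Ground terms of depth ≤ 3:
  Let N_k = |{terms of depth ≤ k}|. Then N_0 = 1 and N_k = 1 + N_{k-1}^2 for k ≥ 1 (one summand per function symbol, arity giving the exponent).
  N_0 = 1
  N_1 = 1 + 1^2 = 2
  N_2 = 1 + 2^2 = 5
  N_3 = 1 + 5^2 = 26
So there are 26 ground terms available for substitution.
There are 2 variables to instantiate (z, w), each occurring in at least one literal, so different choices give different ground instances.
Number of ground instances = 26^2 = 676.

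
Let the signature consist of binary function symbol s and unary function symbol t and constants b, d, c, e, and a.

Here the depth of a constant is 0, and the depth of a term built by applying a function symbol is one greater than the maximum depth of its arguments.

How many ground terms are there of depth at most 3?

1601495

Write N_k for the number of ground terms of depth ≤ k. A term of depth ≤ k is either a constant or a function symbol applied to arguments of depth ≤ k−1, so N_k = 5 + N_{k-1}^2 + N_{k-1}.
N_0 = 5
N_1 = 5 + 5^2 + 5 = 35
N_2 = 5 + 35^2 + 35 = 1265
N_3 = 5 + 1265^2 + 1265 = 1601495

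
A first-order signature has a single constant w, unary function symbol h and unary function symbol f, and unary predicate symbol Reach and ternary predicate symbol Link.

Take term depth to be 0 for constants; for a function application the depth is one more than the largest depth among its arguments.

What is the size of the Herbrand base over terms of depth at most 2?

350

First count ground terms of depth ≤ 2.
Let N_k = |{terms of depth ≤ k}|. Then N_0 = 1 and N_k = 1 + N_{k-1} + N_{k-1} for k ≥ 1 (one summand per function symbol, arity giving the exponent).
N_0 = 1
N_1 = 1 + 1 + 1 = 3
N_2 = 1 + 3 + 3 = 7
Explicitly: w, h(w), h(h(w)), h(f(w)), f(w), f(h(w)), f(f(w)).
So |H| = 7.
Each predicate of arity r yields |H|^r ground atoms (one per choice of an r-tuple from H):
  Reach: 7;  Link: 7^3 = 343
Total ground atoms: 7 + 343 = 350.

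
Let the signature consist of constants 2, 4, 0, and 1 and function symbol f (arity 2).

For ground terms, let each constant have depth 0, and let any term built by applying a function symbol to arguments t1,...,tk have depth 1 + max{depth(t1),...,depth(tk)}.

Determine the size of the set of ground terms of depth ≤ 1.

20

Count level by level. With function symbols f/2, the terms of depth ≤ k are the 4 constants together with each function applied to depth-≤(k−1) tuples, so N_k = 4 + N_{k-1}^2.
N_0 = 4
N_1 = 4 + 4^2 = 20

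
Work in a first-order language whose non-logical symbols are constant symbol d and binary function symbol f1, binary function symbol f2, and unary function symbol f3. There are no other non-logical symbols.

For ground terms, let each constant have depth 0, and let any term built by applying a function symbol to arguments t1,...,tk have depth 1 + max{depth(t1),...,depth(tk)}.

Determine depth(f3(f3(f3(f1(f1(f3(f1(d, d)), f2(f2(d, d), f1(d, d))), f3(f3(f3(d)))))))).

7

depth(f1(d, d)) = 1 + max(0, 0) = 1
depth(f3(f1(d, d))) = 1 + depth(f1(d, d)) = 1 + 1 = 2
depth(f2(d, d)) = 1 + max(0, 0) = 1
depth(f2(f2(d, d), f1(d, d))) = 1 + max(1, 1) = 2
depth(f1(f3(f1(d, d)), f2(f2(d, d), f1(d, d)))) = 1 + max(2, 2) = 3
depth(f3(d)) = 1 + depth(d) = 1 + 0 = 1
depth(f3(f3(d))) = 1 + depth(f3(d)) = 1 + 1 = 2
depth(f3(f3(f3(d)))) = 1 + depth(f3(f3(d))) = 1 + 2 = 3
depth(f1(f1(f3(f1(d, d)), f2(f2(d, d), f1(d, d))), f3(f3(f3(d))))) = 1 + max(3, 3) = 4
depth(f3(f1(f1(f3(f1(d, d)), f2(f2(d, d), f1(d, d))), f3(f3(f3(d)))))) = 1 + depth(f1(f1(f3(f1(d, d)), f2(f2(d, d), f1(d, d))), f3(f3(f3(d))))) = 1 + 4 = 5
depth(f3(f3(f1(f1(f3(f1(d, d)), f2(f2(d, d), f1(d, d))), f3(f3(f3(d))))))) = 1 + depth(f3(f1(f1(f3(f1(d, d)), f2(f2(d, d), f1(d, d))), f3(f3(f3(d)))))) = 1 + 5 = 6
depth(f3(f3(f3(f1(f1(f3(f1(d, d)), f2(f2(d, d), f1(d, d))), f3(f3(f3(d)))))))) = 1 + depth(f3(f3(f1(f1(f3(f1(d, d)), f2(f2(d, d), f1(d, d))), f3(f3(f3(d))))))) = 1 + 6 = 7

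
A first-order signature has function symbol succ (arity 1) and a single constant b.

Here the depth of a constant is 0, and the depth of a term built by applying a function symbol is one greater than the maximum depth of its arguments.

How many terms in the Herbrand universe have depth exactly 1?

Let N_k = |{terms of depth ≤ k}|. Then N_0 = 1 and N_k = 1 + N_{k-1} for k ≥ 1 (one summand per function symbol, arity giving the exponent).
N_0 = 1
N_1 = 1 + 1 = 2
Terms of depth exactly 1: N_1 − N_0 = 2 − 1 = 1.

1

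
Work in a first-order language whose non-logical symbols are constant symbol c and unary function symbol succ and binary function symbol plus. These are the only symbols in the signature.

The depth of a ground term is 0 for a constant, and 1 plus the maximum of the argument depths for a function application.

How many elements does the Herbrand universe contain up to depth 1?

Let N_k = |{terms of depth ≤ k}|. Then N_0 = 1 and N_k = 1 + N_{k-1} + N_{k-1}^2 for k ≥ 1 (one summand per function symbol, arity giving the exponent).
N_0 = 1
N_1 = 1 + 1 + 1^2 = 3

3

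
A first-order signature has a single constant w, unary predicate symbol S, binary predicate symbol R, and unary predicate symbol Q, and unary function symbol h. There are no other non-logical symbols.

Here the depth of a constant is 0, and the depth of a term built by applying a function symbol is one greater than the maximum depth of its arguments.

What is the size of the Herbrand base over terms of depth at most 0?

3

First count ground terms of depth ≤ 0.
Let N_k count ground terms of depth at most k. Each non-constant term of depth ≤ k is some function symbol applied to depth-≤(k−1) arguments, giving N_k = 1 + N_{k-1}.
N_0 = 1
Explicitly: w.
So |H| = 1.
Each predicate of arity r yields |H|^r ground atoms (one per choice of an r-tuple from H):
  S: 1;  R: 1^2 = 1;  Q: 1
Total ground atoms: 1 + 1 + 1 = 3.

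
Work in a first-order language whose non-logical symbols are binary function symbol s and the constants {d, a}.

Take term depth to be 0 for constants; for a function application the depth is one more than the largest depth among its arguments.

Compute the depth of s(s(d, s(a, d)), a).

depth(s(a, d)) = 1 + max(0, 0) = 1
depth(s(d, s(a, d))) = 1 + max(0, 1) = 2
depth(s(s(d, s(a, d)), a)) = 1 + max(2, 0) = 3

3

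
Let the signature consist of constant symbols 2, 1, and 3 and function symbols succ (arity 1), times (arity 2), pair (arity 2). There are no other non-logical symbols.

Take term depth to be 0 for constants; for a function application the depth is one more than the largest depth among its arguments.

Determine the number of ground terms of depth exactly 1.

21

Let N_k = |{terms of depth ≤ k}|. Then N_0 = 3 and N_k = 3 + N_{k-1} + N_{k-1}^2 + N_{k-1}^2 for k ≥ 1 (one summand per function symbol, arity giving the exponent).
N_0 = 3
N_1 = 3 + 3 + 3^2 + 3^2 = 24
Terms of depth exactly 1: N_1 − N_0 = 24 − 3 = 21.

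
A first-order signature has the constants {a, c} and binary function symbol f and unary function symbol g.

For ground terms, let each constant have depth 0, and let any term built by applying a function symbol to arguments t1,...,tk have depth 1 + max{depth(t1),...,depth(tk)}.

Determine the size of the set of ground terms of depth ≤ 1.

Write N_k for the number of ground terms of depth ≤ k. A term of depth ≤ k is either a constant or a function symbol applied to arguments of depth ≤ k−1, so N_k = 2 + N_{k-1}^2 + N_{k-1}.
N_0 = 2
N_1 = 2 + 2^2 + 2 = 8
Explicitly: a, c, f(a, a), f(a, c), f(c, a), f(c, c), g(a), g(c).

8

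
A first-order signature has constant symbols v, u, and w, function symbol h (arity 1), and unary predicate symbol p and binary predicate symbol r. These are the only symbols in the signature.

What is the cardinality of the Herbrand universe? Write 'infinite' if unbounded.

infinite

The signature has at least one function symbol (h, arity 1) and at least one constant (v).
Iterating h gives infinitely many distinct ground terms: v, h(v), h(h(v)), ...
So the Herbrand universe is infinite.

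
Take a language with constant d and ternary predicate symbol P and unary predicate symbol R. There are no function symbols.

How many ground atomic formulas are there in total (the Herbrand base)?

2

With no function symbols, the Herbrand universe is just the 1 constant.
Ground atoms per predicate: P: 1^3 = 1, R: 1.
Herbrand base size = 1 + 1 = 2.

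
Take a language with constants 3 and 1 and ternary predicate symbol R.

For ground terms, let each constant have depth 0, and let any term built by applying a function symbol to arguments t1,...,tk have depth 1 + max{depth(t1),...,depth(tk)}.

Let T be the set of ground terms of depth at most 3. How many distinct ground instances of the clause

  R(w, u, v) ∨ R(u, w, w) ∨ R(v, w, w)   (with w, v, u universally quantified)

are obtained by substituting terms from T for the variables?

Ground terms of depth ≤ 3:
  With no function symbols every ground term is a constant, so there are exactly 2 ground terms at every depth bound.
  N_0 = 2
  N_1 = 2
  N_2 = 2
  N_3 = 2
  Explicitly: 3, 1.
So there are 2 ground terms available for substitution.
The body mentions every one of the 3 quantified variables; since ground terms form a free algebra, no two substitutions collapse to the same formula.
Number of ground instances = 2^3 = 8.

8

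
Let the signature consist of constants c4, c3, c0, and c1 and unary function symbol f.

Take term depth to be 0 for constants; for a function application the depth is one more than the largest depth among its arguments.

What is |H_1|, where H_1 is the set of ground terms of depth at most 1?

Write N_k for the number of ground terms of depth ≤ k. A term of depth ≤ k is either a constant or a function symbol applied to arguments of depth ≤ k−1, so N_k = 4 + N_{k-1}.
N_0 = 4
N_1 = 4 + 4 = 8

8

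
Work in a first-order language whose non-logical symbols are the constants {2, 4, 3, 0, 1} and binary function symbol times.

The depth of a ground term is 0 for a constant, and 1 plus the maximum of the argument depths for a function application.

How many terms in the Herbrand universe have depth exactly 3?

818125

Write N_k for the number of ground terms of depth ≤ k. A term of depth ≤ k is either a constant or a function symbol applied to arguments of depth ≤ k−1, so N_k = 5 + N_{k-1}^2.
N_0 = 5
N_1 = 5 + 5^2 = 30
N_2 = 5 + 30^2 = 905
N_3 = 5 + 905^2 = 819030
Terms of depth exactly 3: N_3 − N_2 = 819030 − 905 = 818125.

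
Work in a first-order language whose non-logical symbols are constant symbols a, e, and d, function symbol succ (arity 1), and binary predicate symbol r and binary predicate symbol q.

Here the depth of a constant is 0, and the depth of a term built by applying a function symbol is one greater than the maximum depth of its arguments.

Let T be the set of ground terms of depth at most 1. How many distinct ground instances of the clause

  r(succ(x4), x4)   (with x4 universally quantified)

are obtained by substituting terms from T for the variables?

6

Ground terms of depth ≤ 1:
  Count level by level. With function symbols succ/1, the terms of depth ≤ k are the 3 constants together with each function applied to depth-≤(k−1) tuples, so N_k = 3 + N_{k-1}.
  N_0 = 3
  N_1 = 3 + 3 = 6
  Explicitly: a, e, d, succ(a), succ(e), succ(d).
So there are 6 ground terms available for substitution.
The variable x4 ranges independently over the available ground terms, and distinct assignments produce distinct instances.
Number of ground instances = 6.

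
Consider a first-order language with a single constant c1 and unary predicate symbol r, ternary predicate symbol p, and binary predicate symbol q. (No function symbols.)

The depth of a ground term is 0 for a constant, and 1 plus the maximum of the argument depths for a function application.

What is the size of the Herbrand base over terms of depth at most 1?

First count ground terms of depth ≤ 1.
With no function symbols every ground term is a constant, so there is exactly 1 ground term at every depth bound.
N_0 = 1
N_1 = 1
So |H| = 1.
For each predicate symbol, the number of ground atoms is |H| raised to its arity; summing:
  r: 1;  p: 1^3 = 1;  q: 1^2 = 1
Total ground atoms: 1 + 1 + 1 = 3.

3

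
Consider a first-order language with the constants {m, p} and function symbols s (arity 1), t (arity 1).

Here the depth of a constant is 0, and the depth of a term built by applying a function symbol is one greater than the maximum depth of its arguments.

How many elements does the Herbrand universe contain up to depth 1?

6

Let N_k = |{terms of depth ≤ k}|. Then N_0 = 2 and N_k = 2 + N_{k-1} + N_{k-1} for k ≥ 1 (one summand per function symbol, arity giving the exponent).
N_0 = 2
N_1 = 2 + 2 + 2 = 6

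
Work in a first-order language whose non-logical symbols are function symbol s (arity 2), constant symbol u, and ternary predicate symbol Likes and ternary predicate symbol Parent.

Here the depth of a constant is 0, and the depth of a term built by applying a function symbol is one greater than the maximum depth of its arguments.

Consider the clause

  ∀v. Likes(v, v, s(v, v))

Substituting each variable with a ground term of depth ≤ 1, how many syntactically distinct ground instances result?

Ground terms of depth ≤ 1:
  Let N_k count ground terms of depth at most k. Each non-constant term of depth ≤ k is some function symbol applied to depth-≤(k−1) arguments, giving N_k = 1 + N_{k-1}^2.
  N_0 = 1
  N_1 = 1 + 1^2 = 2
  Explicitly: u, s(u, u).
So there are 2 ground terms available for substitution.
The clause has 1 distinct variable (v), which appears in the body. In the free term algebra distinct substitutions yield syntactically distinct ground instances.
Number of ground instances = 2.

2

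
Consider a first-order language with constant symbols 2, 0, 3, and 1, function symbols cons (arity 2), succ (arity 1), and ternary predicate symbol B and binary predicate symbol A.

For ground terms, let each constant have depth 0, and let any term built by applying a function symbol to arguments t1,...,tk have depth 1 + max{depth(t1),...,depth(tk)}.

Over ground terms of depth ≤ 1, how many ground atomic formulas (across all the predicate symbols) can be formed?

14400

First count ground terms of depth ≤ 1.
If N_k denotes the number of depth-≤k ground terms, the 4 constants give N_0 = 4, and each function symbol of arity r contributes N_{k-1}^r new terms at level k: N_k = 4 + N_{k-1}^2 + N_{k-1}.
N_0 = 4
N_1 = 4 + 4^2 + 4 = 24
So |H| = 24.
Ground atoms are formed by filling each argument slot of a predicate with a term from H, so an r-ary predicate gives |H|^r atoms:
  B: 24^3 = 13824;  A: 24^2 = 576
Total ground atoms: 13824 + 576 = 14400.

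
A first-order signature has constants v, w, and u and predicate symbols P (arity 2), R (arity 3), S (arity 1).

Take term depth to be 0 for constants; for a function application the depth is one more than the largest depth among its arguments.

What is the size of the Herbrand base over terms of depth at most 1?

39

First count ground terms of depth ≤ 1.
With no function symbols every ground term is a constant, so there are exactly 3 ground terms at every depth bound.
N_0 = 3
N_1 = 3
Explicitly: v, w, u.
So |H| = 3.
For each predicate symbol, the number of ground atoms is |H| raised to its arity; summing:
  P: 3^2 = 9;  R: 3^3 = 27;  S: 3
Total ground atoms: 9 + 27 + 3 = 39.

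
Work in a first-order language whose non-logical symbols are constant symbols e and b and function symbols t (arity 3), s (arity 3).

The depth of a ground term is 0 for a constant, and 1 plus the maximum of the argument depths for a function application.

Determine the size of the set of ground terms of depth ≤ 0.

2

Count level by level. With function symbols t/3, s/3, the terms of depth ≤ k are the 2 constants together with each function applied to depth-≤(k−1) tuples, so N_k = 2 + N_{k-1}^3 + N_{k-1}^3.
N_0 = 2
Explicitly: e, b.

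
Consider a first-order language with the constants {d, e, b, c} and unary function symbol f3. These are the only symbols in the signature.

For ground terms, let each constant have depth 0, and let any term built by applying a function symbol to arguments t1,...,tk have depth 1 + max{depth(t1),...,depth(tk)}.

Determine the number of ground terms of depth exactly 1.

Write N_k for the number of ground terms of depth ≤ k. A term of depth ≤ k is either a constant or a function symbol applied to arguments of depth ≤ k−1, so N_k = 4 + N_{k-1}.
N_0 = 4
N_1 = 4 + 4 = 8
Terms of depth exactly 1: N_1 − N_0 = 8 − 4 = 4.

4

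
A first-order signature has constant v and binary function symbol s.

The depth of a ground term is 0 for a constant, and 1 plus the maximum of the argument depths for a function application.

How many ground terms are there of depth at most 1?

2

Write N_k for the number of ground terms of depth ≤ k. A term of depth ≤ k is either a constant or a function symbol applied to arguments of depth ≤ k−1, so N_k = 1 + N_{k-1}^2.
N_0 = 1
N_1 = 1 + 1^2 = 2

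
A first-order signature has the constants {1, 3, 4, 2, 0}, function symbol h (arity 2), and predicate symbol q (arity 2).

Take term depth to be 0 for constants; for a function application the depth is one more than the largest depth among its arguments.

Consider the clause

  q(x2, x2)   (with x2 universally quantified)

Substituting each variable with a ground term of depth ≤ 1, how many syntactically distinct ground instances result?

Ground terms of depth ≤ 1:
  Write N_k for the number of ground terms of depth ≤ k. A term of depth ≤ k is either a constant or a function symbol applied to arguments of depth ≤ k−1, so N_k = 5 + N_{k-1}^2.
  N_0 = 5
  N_1 = 5 + 5^2 = 30
So there are 30 ground terms available for substitution.
There is 1 variable to instantiate (x2),  occurring in at least one literal, so different choices give different ground instances.
Number of ground instances = 30.

30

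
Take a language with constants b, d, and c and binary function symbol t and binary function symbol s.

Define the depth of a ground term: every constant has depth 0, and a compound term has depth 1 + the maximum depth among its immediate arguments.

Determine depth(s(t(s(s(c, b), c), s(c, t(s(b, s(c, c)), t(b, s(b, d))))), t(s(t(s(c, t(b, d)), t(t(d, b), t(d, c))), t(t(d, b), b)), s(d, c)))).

depth(s(c, b)) = 1 + max(0, 0) = 1
depth(s(s(c, b), c)) = 1 + max(1, 0) = 2
depth(s(c, c)) = 1 + max(0, 0) = 1
depth(s(b, s(c, c))) = 1 + max(0, 1) = 2
depth(s(b, d)) = 1 + max(0, 0) = 1
depth(t(b, s(b, d))) = 1 + max(0, 1) = 2
depth(t(s(b, s(c, c)), t(b, s(b, d)))) = 1 + max(2, 2) = 3
depth(s(c, t(s(b, s(c, c)), t(b, s(b, d))))) = 1 + max(0, 3) = 4
depth(t(s(s(c, b), c), s(c, t(s(b, s(c, c)), t(b, s(b, d)))))) = 1 + max(2, 4) = 5
depth(t(b, d)) = 1 + max(0, 0) = 1
depth(s(c, t(b, d))) = 1 + max(0, 1) = 2
depth(t(d, b)) = 1 + max(0, 0) = 1
depth(t(d, c)) = 1 + max(0, 0) = 1
depth(t(t(d, b), t(d, c))) = 1 + max(1, 1) = 2
depth(t(s(c, t(b, d)), t(t(d, b), t(d, c)))) = 1 + max(2, 2) = 3
depth(t(t(d, b), b)) = 1 + max(1, 0) = 2
depth(s(t(s(c, t(b, d)), t(t(d, b), t(d, c))), t(t(d, b), b))) = 1 + max(3, 2) = 4
depth(s(d, c)) = 1 + max(0, 0) = 1
depth(t(s(t(s(c, t(b, d)), t(t(d, b), t(d, c))), t(t(d, b), b)), s(d, c))) = 1 + max(4, 1) = 5
depth(s(t(s(s(c, b), c), s(c, t(s(b, s(c, c)), t(b, s(b, d))))), t(s(t(s(c, t(b, d)), t(t(d, b), t(d, c))), t(t(d, b), b)), s(d, c)))) = 1 + max(5, 5) = 6

6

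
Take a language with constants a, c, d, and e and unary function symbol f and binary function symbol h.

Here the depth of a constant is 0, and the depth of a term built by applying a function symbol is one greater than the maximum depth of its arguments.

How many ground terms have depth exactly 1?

Let N_k count ground terms of depth at most k. Each non-constant term of depth ≤ k is some function symbol applied to depth-≤(k−1) arguments, giving N_k = 4 + N_{k-1} + N_{k-1}^2.
N_0 = 4
N_1 = 4 + 4 + 4^2 = 24
Terms of depth exactly 1: N_1 − N_0 = 24 − 4 = 20.

20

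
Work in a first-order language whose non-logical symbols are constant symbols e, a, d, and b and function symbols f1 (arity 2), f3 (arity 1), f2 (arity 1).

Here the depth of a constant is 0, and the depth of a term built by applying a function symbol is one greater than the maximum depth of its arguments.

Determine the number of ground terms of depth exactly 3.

Count level by level. With function symbols f1/2, f3/1, f2/1, the terms of depth ≤ k are the 4 constants together with each function applied to depth-≤(k−1) tuples, so N_k = 4 + N_{k-1}^2 + N_{k-1} + N_{k-1}.
N_0 = 4
N_1 = 4 + 4^2 + 4 + 4 = 28
N_2 = 4 + 28^2 + 28 + 28 = 844
N_3 = 4 + 844^2 + 844 + 844 = 714028
Terms of depth exactly 3: N_3 − N_2 = 714028 − 844 = 713184.

713184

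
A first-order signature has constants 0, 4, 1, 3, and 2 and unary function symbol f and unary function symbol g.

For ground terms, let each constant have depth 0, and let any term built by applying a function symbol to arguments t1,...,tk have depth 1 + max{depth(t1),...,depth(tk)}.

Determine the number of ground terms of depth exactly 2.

20

Let N_k = |{terms of depth ≤ k}|. Then N_0 = 5 and N_k = 5 + N_{k-1} + N_{k-1} for k ≥ 1 (one summand per function symbol, arity giving the exponent).
N_0 = 5
N_1 = 5 + 5 + 5 = 15
N_2 = 5 + 15 + 15 = 35
Terms of depth exactly 2: N_2 − N_1 = 35 − 15 = 20.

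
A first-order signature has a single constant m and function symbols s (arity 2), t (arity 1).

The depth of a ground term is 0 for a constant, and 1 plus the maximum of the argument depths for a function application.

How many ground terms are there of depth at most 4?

33673

Count level by level. With function symbols s/2, t/1, the terms of depth ≤ k are the 1 constant together with each function applied to depth-≤(k−1) tuples, so N_k = 1 + N_{k-1}^2 + N_{k-1}.
N_0 = 1
N_1 = 1 + 1^2 + 1 = 3
N_2 = 1 + 3^2 + 3 = 13
N_3 = 1 + 13^2 + 13 = 183
N_4 = 1 + 183^2 + 183 = 33673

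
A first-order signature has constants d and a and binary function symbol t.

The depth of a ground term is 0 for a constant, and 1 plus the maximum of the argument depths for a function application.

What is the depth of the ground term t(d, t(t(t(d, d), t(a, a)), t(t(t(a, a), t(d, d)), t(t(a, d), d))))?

depth(t(d, d)) = 1 + max(0, 0) = 1
depth(t(a, a)) = 1 + max(0, 0) = 1
depth(t(t(d, d), t(a, a))) = 1 + max(1, 1) = 2
depth(t(t(a, a), t(d, d))) = 1 + max(1, 1) = 2
depth(t(a, d)) = 1 + max(0, 0) = 1
depth(t(t(a, d), d)) = 1 + max(1, 0) = 2
depth(t(t(t(a, a), t(d, d)), t(t(a, d), d))) = 1 + max(2, 2) = 3
depth(t(t(t(d, d), t(a, a)), t(t(t(a, a), t(d, d)), t(t(a, d), d)))) = 1 + max(2, 3) = 4
depth(t(d, t(t(t(d, d), t(a, a)), t(t(t(a, a), t(d, d)), t(t(a, d), d))))) = 1 + max(0, 4) = 5

5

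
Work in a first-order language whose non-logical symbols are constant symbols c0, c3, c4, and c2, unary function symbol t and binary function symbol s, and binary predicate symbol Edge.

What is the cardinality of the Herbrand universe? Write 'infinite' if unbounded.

infinite

The signature has at least one function symbol (t, arity 1) and at least one constant (c0).
Iterating t gives infinitely many distinct ground terms: c0, t(c0), t(t(c0)), ...
So the Herbrand universe is infinite.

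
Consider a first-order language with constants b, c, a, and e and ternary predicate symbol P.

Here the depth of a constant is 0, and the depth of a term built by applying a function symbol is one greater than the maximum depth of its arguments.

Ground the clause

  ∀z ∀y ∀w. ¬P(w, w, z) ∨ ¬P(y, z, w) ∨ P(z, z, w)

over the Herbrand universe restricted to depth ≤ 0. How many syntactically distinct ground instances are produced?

Ground terms of depth ≤ 0:
  With no function symbols every ground term is a constant, so there are exactly 4 ground terms at every depth bound.
  N_0 = 4
So there are 4 ground terms available for substitution.
The clause has 3 distinct variables (z, y, w), each appearing in the body. In the free term algebra distinct substitutions yield syntactically distinct ground instances.
Number of ground instances = 4^3 = 64.

64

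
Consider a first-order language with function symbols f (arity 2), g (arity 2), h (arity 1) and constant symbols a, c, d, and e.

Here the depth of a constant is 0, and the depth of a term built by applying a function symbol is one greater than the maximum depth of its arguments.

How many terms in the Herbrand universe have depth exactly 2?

3204

Let N_k = |{terms of depth ≤ k}|. Then N_0 = 4 and N_k = 4 + N_{k-1}^2 + N_{k-1}^2 + N_{k-1} for k ≥ 1 (one summand per function symbol, arity giving the exponent).
N_0 = 4
N_1 = 4 + 4^2 + 4^2 + 4 = 40
N_2 = 4 + 40^2 + 40^2 + 40 = 3244
Terms of depth exactly 2: N_2 − N_1 = 3244 − 40 = 3204.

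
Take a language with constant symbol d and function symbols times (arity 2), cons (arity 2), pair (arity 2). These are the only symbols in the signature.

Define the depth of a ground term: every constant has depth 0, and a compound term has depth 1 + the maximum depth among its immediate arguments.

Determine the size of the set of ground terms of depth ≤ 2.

49

Write N_k for the number of ground terms of depth ≤ k. A term of depth ≤ k is either a constant or a function symbol applied to arguments of depth ≤ k−1, so N_k = 1 + N_{k-1}^2 + N_{k-1}^2 + N_{k-1}^2.
N_0 = 1
N_1 = 1 + 1^2 + 1^2 + 1^2 = 4
N_2 = 1 + 4^2 + 4^2 + 4^2 = 49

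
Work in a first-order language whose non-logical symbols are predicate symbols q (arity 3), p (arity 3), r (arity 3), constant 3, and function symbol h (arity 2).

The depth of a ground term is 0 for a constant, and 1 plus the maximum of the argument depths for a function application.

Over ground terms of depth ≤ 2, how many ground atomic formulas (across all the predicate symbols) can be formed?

375

First count ground terms of depth ≤ 2.
Write N_k for the number of ground terms of depth ≤ k. A term of depth ≤ k is either a constant or a function symbol applied to arguments of depth ≤ k−1, so N_k = 1 + N_{k-1}^2.
N_0 = 1
N_1 = 1 + 1^2 = 2
N_2 = 1 + 2^2 = 5
So |H| = 5.
Ground atoms are formed by filling each argument slot of a predicate with a term from H, so an r-ary predicate gives |H|^r atoms:
  q: 5^3 = 125;  p: 5^3 = 125;  r: 5^3 = 125
Total ground atoms: 125 + 125 + 125 = 375.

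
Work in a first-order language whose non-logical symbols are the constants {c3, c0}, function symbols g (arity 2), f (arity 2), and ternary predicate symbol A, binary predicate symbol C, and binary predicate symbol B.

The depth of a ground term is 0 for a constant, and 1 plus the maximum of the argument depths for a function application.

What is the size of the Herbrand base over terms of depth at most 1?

First count ground terms of depth ≤ 1.
Write N_k for the number of ground terms of depth ≤ k. A term of depth ≤ k is either a constant or a function symbol applied to arguments of depth ≤ k−1, so N_k = 2 + N_{k-1}^2 + N_{k-1}^2.
N_0 = 2
N_1 = 2 + 2^2 + 2^2 = 10
Explicitly: c3, c0, g(c3, c3), g(c3, c0), g(c0, c3), g(c0, c0), f(c3, c3), f(c3, c0), f(c0, c3), f(c0, c0).
So |H| = 10.
A ground atom is a predicate applied to a tuple of terms from H, so the count is the sum over predicates of |H|^arity:
  A: 10^3 = 1000;  C: 10^2 = 100;  B: 10^2 = 100
Total ground atoms: 1000 + 100 + 100 = 1200.

1200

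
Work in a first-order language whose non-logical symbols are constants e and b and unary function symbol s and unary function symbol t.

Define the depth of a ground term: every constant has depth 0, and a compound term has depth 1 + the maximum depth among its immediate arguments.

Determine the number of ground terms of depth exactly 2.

If N_k denotes the number of depth-≤k ground terms, the 2 constants give N_0 = 2, and each function symbol of arity r contributes N_{k-1}^r new terms at level k: N_k = 2 + N_{k-1} + N_{k-1}.
N_0 = 2
N_1 = 2 + 2 + 2 = 6
N_2 = 2 + 6 + 6 = 14
Terms of depth exactly 2: N_2 − N_1 = 14 − 6 = 8.

8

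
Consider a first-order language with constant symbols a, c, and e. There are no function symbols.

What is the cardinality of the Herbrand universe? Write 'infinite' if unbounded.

There are no function symbols, so every ground term is one of the 3 constants.
The Herbrand universe is {a, c, e}, which is finite with 3 elements.

3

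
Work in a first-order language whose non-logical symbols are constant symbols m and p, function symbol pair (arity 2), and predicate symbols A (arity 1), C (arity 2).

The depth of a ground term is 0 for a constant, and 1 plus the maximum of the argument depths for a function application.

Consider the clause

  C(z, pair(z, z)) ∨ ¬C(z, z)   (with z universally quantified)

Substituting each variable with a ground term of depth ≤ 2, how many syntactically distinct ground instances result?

38

Ground terms of depth ≤ 2:
  Let N_k = |{terms of depth ≤ k}|. Then N_0 = 2 and N_k = 2 + N_{k-1}^2 for k ≥ 1 (one summand per function symbol, arity giving the exponent).
  N_0 = 2
  N_1 = 2 + 2^2 = 6
  N_2 = 2 + 6^2 = 38
So there are 38 ground terms available for substitution.
The body mentions the single quantified variable z; since ground terms form a free algebra, no two substitutions collapse to the same formula.
Number of ground instances = 38.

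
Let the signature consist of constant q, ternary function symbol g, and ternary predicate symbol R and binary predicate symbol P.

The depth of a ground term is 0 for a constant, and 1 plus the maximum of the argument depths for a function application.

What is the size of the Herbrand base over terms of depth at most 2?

First count ground terms of depth ≤ 2.
Count level by level. With function symbols g/3, the terms of depth ≤ k are the 1 constant together with each function applied to depth-≤(k−1) tuples, so N_k = 1 + N_{k-1}^3.
N_0 = 1
N_1 = 1 + 1^3 = 2
N_2 = 1 + 2^3 = 9
Explicitly: q, g(q, q, q), g(q, q, g(q, q, q)), g(q, g(q, q, q), q), g(q, g(q, q, q), g(q, q, q)), g(g(q, q, q), q, q), g(g(q, q, q), q, g(q, q, q)), g(g(q, q, q), g(q, q, q), q), g(g(q, q, q), g(q, q, q), g(q, q, q)).
So |H| = 9.
For each predicate symbol, the number of ground atoms is |H| raised to its arity; summing:
  R: 9^3 = 729;  P: 9^2 = 81
Total ground atoms: 729 + 81 = 810.

810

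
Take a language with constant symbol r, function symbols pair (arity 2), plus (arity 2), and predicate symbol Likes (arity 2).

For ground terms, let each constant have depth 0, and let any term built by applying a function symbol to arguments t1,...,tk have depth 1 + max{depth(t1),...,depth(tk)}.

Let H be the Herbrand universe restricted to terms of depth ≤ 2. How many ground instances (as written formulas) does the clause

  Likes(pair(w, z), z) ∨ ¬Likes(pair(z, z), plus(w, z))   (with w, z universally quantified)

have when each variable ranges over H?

Ground terms of depth ≤ 2:
  Let N_k = |{terms of depth ≤ k}|. Then N_0 = 1 and N_k = 1 + N_{k-1}^2 + N_{k-1}^2 for k ≥ 1 (one summand per function symbol, arity giving the exponent).
  N_0 = 1
  N_1 = 1 + 1^2 + 1^2 = 3
  N_2 = 1 + 3^2 + 3^2 = 19
So there are 19 ground terms available for substitution.
There are 2 variables to instantiate (w, z), each occurring in at least one literal, so different choices give different ground instances.
Number of ground instances = 19^2 = 361.

361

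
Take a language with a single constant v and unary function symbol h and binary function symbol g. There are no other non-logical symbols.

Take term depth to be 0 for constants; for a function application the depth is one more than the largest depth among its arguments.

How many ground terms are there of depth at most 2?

Let N_k count ground terms of depth at most k. Each non-constant term of depth ≤ k is some function symbol applied to depth-≤(k−1) arguments, giving N_k = 1 + N_{k-1} + N_{k-1}^2.
N_0 = 1
N_1 = 1 + 1 + 1^2 = 3
N_2 = 1 + 3 + 3^2 = 13

13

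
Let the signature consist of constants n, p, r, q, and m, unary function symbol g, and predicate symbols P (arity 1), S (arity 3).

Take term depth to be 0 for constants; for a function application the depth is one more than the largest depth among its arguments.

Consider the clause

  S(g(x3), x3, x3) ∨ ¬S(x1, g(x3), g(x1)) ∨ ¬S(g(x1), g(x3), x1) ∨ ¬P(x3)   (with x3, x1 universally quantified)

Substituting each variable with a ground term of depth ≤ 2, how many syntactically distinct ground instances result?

Ground terms of depth ≤ 2:
  If N_k denotes the number of depth-≤k ground terms, the 5 constants give N_0 = 5, and each function symbol of arity r contributes N_{k-1}^r new terms at level k: N_k = 5 + N_{k-1}.
  N_0 = 5
  N_1 = 5 + 5 = 10
  N_2 = 5 + 10 = 15
So there are 15 ground terms available for substitution.
The clause has 2 distinct variables (x3, x1), each appearing in the body. In the free term algebra distinct substitutions yield syntactically distinct ground instances.
Number of ground instances = 15^2 = 225.

225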